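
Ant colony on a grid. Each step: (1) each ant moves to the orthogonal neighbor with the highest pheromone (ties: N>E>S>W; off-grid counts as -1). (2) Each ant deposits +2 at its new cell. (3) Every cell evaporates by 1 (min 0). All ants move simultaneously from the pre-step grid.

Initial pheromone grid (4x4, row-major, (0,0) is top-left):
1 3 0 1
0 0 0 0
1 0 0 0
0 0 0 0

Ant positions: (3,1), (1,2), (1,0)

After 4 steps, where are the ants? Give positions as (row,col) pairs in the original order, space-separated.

Step 1: ant0:(3,1)->N->(2,1) | ant1:(1,2)->N->(0,2) | ant2:(1,0)->N->(0,0)
  grid max=2 at (0,0)
Step 2: ant0:(2,1)->N->(1,1) | ant1:(0,2)->W->(0,1) | ant2:(0,0)->E->(0,1)
  grid max=5 at (0,1)
Step 3: ant0:(1,1)->N->(0,1) | ant1:(0,1)->S->(1,1) | ant2:(0,1)->S->(1,1)
  grid max=6 at (0,1)
Step 4: ant0:(0,1)->S->(1,1) | ant1:(1,1)->N->(0,1) | ant2:(1,1)->N->(0,1)
  grid max=9 at (0,1)

(1,1) (0,1) (0,1)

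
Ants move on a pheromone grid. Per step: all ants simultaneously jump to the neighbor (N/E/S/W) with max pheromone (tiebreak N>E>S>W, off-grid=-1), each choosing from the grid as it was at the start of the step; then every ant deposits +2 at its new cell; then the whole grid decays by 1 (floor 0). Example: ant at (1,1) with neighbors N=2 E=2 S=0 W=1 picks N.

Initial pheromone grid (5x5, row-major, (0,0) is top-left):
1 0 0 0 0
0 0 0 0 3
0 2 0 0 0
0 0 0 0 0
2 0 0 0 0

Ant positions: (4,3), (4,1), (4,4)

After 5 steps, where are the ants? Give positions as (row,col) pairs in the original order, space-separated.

Step 1: ant0:(4,3)->N->(3,3) | ant1:(4,1)->W->(4,0) | ant2:(4,4)->N->(3,4)
  grid max=3 at (4,0)
Step 2: ant0:(3,3)->E->(3,4) | ant1:(4,0)->N->(3,0) | ant2:(3,4)->W->(3,3)
  grid max=2 at (3,3)
Step 3: ant0:(3,4)->W->(3,3) | ant1:(3,0)->S->(4,0) | ant2:(3,3)->E->(3,4)
  grid max=3 at (3,3)
Step 4: ant0:(3,3)->E->(3,4) | ant1:(4,0)->N->(3,0) | ant2:(3,4)->W->(3,3)
  grid max=4 at (3,3)
Step 5: ant0:(3,4)->W->(3,3) | ant1:(3,0)->S->(4,0) | ant2:(3,3)->E->(3,4)
  grid max=5 at (3,3)

(3,3) (4,0) (3,4)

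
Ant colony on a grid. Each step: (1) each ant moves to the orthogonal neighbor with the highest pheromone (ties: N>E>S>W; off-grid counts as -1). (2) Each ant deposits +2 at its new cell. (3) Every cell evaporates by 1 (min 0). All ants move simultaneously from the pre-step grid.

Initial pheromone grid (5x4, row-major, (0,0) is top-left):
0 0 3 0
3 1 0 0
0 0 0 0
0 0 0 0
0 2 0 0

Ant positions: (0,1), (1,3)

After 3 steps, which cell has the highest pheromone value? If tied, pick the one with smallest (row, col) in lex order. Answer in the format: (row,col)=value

Step 1: ant0:(0,1)->E->(0,2) | ant1:(1,3)->N->(0,3)
  grid max=4 at (0,2)
Step 2: ant0:(0,2)->E->(0,3) | ant1:(0,3)->W->(0,2)
  grid max=5 at (0,2)
Step 3: ant0:(0,3)->W->(0,2) | ant1:(0,2)->E->(0,3)
  grid max=6 at (0,2)
Final grid:
  0 0 6 3
  0 0 0 0
  0 0 0 0
  0 0 0 0
  0 0 0 0
Max pheromone 6 at (0,2)

Answer: (0,2)=6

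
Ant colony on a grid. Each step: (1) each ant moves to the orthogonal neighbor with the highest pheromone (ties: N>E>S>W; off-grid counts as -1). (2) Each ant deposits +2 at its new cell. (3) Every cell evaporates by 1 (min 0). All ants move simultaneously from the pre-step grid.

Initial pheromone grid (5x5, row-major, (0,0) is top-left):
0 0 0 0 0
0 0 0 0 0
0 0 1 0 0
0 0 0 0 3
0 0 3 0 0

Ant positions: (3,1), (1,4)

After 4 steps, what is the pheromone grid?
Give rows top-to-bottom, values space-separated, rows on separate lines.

After step 1: ants at (2,1),(0,4)
  0 0 0 0 1
  0 0 0 0 0
  0 1 0 0 0
  0 0 0 0 2
  0 0 2 0 0
After step 2: ants at (1,1),(1,4)
  0 0 0 0 0
  0 1 0 0 1
  0 0 0 0 0
  0 0 0 0 1
  0 0 1 0 0
After step 3: ants at (0,1),(0,4)
  0 1 0 0 1
  0 0 0 0 0
  0 0 0 0 0
  0 0 0 0 0
  0 0 0 0 0
After step 4: ants at (0,2),(1,4)
  0 0 1 0 0
  0 0 0 0 1
  0 0 0 0 0
  0 0 0 0 0
  0 0 0 0 0

0 0 1 0 0
0 0 0 0 1
0 0 0 0 0
0 0 0 0 0
0 0 0 0 0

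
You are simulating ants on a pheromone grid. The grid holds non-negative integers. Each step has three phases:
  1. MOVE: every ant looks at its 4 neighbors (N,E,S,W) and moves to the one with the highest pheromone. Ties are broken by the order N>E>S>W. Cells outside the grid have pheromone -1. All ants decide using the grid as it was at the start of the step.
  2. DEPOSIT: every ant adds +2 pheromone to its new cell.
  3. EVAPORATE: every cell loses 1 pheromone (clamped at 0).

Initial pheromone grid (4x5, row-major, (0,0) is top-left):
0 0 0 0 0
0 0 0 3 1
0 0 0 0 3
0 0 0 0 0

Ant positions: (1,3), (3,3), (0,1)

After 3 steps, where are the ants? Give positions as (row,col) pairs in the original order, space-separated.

Step 1: ant0:(1,3)->E->(1,4) | ant1:(3,3)->N->(2,3) | ant2:(0,1)->E->(0,2)
  grid max=2 at (1,3)
Step 2: ant0:(1,4)->S->(2,4) | ant1:(2,3)->N->(1,3) | ant2:(0,2)->E->(0,3)
  grid max=3 at (1,3)
Step 3: ant0:(2,4)->N->(1,4) | ant1:(1,3)->N->(0,3) | ant2:(0,3)->S->(1,3)
  grid max=4 at (1,3)

(1,4) (0,3) (1,3)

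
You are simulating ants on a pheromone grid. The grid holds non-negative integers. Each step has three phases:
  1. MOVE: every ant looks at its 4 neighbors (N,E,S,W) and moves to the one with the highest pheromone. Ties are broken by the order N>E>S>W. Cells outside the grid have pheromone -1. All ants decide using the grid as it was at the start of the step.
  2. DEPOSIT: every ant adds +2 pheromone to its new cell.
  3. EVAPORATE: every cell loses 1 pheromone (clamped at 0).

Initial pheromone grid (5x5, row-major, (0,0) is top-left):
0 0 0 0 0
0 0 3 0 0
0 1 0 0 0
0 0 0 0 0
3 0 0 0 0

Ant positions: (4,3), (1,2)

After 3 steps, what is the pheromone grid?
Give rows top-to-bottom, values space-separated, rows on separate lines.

After step 1: ants at (3,3),(0,2)
  0 0 1 0 0
  0 0 2 0 0
  0 0 0 0 0
  0 0 0 1 0
  2 0 0 0 0
After step 2: ants at (2,3),(1,2)
  0 0 0 0 0
  0 0 3 0 0
  0 0 0 1 0
  0 0 0 0 0
  1 0 0 0 0
After step 3: ants at (1,3),(0,2)
  0 0 1 0 0
  0 0 2 1 0
  0 0 0 0 0
  0 0 0 0 0
  0 0 0 0 0

0 0 1 0 0
0 0 2 1 0
0 0 0 0 0
0 0 0 0 0
0 0 0 0 0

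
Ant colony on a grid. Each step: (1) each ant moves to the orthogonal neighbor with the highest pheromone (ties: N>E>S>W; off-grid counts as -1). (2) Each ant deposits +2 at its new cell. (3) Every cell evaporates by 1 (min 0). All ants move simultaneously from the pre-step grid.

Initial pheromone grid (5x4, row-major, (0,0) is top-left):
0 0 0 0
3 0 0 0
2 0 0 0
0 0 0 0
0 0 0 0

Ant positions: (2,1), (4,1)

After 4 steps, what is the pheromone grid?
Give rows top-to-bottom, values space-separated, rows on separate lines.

After step 1: ants at (2,0),(3,1)
  0 0 0 0
  2 0 0 0
  3 0 0 0
  0 1 0 0
  0 0 0 0
After step 2: ants at (1,0),(2,1)
  0 0 0 0
  3 0 0 0
  2 1 0 0
  0 0 0 0
  0 0 0 0
After step 3: ants at (2,0),(2,0)
  0 0 0 0
  2 0 0 0
  5 0 0 0
  0 0 0 0
  0 0 0 0
After step 4: ants at (1,0),(1,0)
  0 0 0 0
  5 0 0 0
  4 0 0 0
  0 0 0 0
  0 0 0 0

0 0 0 0
5 0 0 0
4 0 0 0
0 0 0 0
0 0 0 0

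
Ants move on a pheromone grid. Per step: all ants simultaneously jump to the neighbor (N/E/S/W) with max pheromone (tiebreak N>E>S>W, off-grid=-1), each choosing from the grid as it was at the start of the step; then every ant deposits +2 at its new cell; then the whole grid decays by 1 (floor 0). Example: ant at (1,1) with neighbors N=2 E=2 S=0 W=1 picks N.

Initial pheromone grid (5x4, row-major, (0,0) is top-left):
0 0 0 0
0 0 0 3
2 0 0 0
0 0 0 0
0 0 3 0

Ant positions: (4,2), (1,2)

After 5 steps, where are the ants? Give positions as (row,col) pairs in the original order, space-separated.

Step 1: ant0:(4,2)->N->(3,2) | ant1:(1,2)->E->(1,3)
  grid max=4 at (1,3)
Step 2: ant0:(3,2)->S->(4,2) | ant1:(1,3)->N->(0,3)
  grid max=3 at (1,3)
Step 3: ant0:(4,2)->N->(3,2) | ant1:(0,3)->S->(1,3)
  grid max=4 at (1,3)
Step 4: ant0:(3,2)->S->(4,2) | ant1:(1,3)->N->(0,3)
  grid max=3 at (1,3)
Step 5: ant0:(4,2)->N->(3,2) | ant1:(0,3)->S->(1,3)
  grid max=4 at (1,3)

(3,2) (1,3)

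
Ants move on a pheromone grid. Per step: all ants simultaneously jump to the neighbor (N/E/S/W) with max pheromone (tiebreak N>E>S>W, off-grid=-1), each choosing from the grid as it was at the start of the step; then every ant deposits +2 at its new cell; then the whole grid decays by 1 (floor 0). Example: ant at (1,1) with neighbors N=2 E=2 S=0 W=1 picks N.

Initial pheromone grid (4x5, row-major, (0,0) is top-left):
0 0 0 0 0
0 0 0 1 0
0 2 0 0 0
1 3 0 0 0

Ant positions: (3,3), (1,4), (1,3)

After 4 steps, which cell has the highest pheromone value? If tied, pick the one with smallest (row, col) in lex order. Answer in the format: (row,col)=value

Answer: (1,3)=9

Derivation:
Step 1: ant0:(3,3)->N->(2,3) | ant1:(1,4)->W->(1,3) | ant2:(1,3)->N->(0,3)
  grid max=2 at (1,3)
Step 2: ant0:(2,3)->N->(1,3) | ant1:(1,3)->N->(0,3) | ant2:(0,3)->S->(1,3)
  grid max=5 at (1,3)
Step 3: ant0:(1,3)->N->(0,3) | ant1:(0,3)->S->(1,3) | ant2:(1,3)->N->(0,3)
  grid max=6 at (1,3)
Step 4: ant0:(0,3)->S->(1,3) | ant1:(1,3)->N->(0,3) | ant2:(0,3)->S->(1,3)
  grid max=9 at (1,3)
Final grid:
  0 0 0 6 0
  0 0 0 9 0
  0 0 0 0 0
  0 0 0 0 0
Max pheromone 9 at (1,3)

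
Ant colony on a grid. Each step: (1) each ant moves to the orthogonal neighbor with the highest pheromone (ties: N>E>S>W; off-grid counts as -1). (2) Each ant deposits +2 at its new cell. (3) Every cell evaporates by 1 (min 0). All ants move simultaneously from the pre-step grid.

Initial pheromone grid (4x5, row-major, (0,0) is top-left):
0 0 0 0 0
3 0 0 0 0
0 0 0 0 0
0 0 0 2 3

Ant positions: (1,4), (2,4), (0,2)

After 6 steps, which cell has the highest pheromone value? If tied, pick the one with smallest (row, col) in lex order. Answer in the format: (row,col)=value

Step 1: ant0:(1,4)->N->(0,4) | ant1:(2,4)->S->(3,4) | ant2:(0,2)->E->(0,3)
  grid max=4 at (3,4)
Step 2: ant0:(0,4)->W->(0,3) | ant1:(3,4)->W->(3,3) | ant2:(0,3)->E->(0,4)
  grid max=3 at (3,4)
Step 3: ant0:(0,3)->E->(0,4) | ant1:(3,3)->E->(3,4) | ant2:(0,4)->W->(0,3)
  grid max=4 at (3,4)
Step 4: ant0:(0,4)->W->(0,3) | ant1:(3,4)->W->(3,3) | ant2:(0,3)->E->(0,4)
  grid max=4 at (0,3)
Step 5: ant0:(0,3)->E->(0,4) | ant1:(3,3)->E->(3,4) | ant2:(0,4)->W->(0,3)
  grid max=5 at (0,3)
Step 6: ant0:(0,4)->W->(0,3) | ant1:(3,4)->W->(3,3) | ant2:(0,3)->E->(0,4)
  grid max=6 at (0,3)
Final grid:
  0 0 0 6 6
  0 0 0 0 0
  0 0 0 0 0
  0 0 0 2 3
Max pheromone 6 at (0,3)

Answer: (0,3)=6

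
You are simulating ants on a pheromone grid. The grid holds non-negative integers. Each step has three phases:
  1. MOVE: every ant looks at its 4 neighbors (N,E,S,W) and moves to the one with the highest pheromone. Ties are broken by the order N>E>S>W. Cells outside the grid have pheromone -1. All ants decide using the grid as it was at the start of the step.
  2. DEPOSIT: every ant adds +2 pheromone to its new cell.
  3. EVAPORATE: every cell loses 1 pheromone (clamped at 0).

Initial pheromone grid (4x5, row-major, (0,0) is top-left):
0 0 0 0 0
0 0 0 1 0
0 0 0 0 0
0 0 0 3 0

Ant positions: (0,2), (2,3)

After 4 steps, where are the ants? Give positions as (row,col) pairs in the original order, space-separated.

Step 1: ant0:(0,2)->E->(0,3) | ant1:(2,3)->S->(3,3)
  grid max=4 at (3,3)
Step 2: ant0:(0,3)->E->(0,4) | ant1:(3,3)->N->(2,3)
  grid max=3 at (3,3)
Step 3: ant0:(0,4)->S->(1,4) | ant1:(2,3)->S->(3,3)
  grid max=4 at (3,3)
Step 4: ant0:(1,4)->N->(0,4) | ant1:(3,3)->N->(2,3)
  grid max=3 at (3,3)

(0,4) (2,3)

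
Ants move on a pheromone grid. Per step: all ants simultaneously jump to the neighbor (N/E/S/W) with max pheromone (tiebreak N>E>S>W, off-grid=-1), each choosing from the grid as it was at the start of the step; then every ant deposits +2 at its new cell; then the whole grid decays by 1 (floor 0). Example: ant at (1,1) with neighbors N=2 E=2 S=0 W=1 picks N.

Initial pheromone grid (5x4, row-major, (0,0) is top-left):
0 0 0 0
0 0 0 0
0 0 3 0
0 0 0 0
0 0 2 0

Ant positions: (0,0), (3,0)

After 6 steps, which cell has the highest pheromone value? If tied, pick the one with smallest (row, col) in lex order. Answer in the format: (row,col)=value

Answer: (0,2)=2

Derivation:
Step 1: ant0:(0,0)->E->(0,1) | ant1:(3,0)->N->(2,0)
  grid max=2 at (2,2)
Step 2: ant0:(0,1)->E->(0,2) | ant1:(2,0)->N->(1,0)
  grid max=1 at (0,2)
Step 3: ant0:(0,2)->E->(0,3) | ant1:(1,0)->N->(0,0)
  grid max=1 at (0,0)
Step 4: ant0:(0,3)->S->(1,3) | ant1:(0,0)->E->(0,1)
  grid max=1 at (0,1)
Step 5: ant0:(1,3)->N->(0,3) | ant1:(0,1)->E->(0,2)
  grid max=1 at (0,2)
Step 6: ant0:(0,3)->W->(0,2) | ant1:(0,2)->E->(0,3)
  grid max=2 at (0,2)
Final grid:
  0 0 2 2
  0 0 0 0
  0 0 0 0
  0 0 0 0
  0 0 0 0
Max pheromone 2 at (0,2)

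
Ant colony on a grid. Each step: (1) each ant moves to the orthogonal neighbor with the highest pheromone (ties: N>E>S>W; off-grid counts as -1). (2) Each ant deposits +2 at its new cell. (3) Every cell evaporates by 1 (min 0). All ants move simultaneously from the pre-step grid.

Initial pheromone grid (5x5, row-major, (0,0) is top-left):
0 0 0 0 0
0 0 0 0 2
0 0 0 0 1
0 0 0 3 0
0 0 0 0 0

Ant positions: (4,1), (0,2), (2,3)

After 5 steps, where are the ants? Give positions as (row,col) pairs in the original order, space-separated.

Step 1: ant0:(4,1)->N->(3,1) | ant1:(0,2)->E->(0,3) | ant2:(2,3)->S->(3,3)
  grid max=4 at (3,3)
Step 2: ant0:(3,1)->N->(2,1) | ant1:(0,3)->E->(0,4) | ant2:(3,3)->N->(2,3)
  grid max=3 at (3,3)
Step 3: ant0:(2,1)->N->(1,1) | ant1:(0,4)->S->(1,4) | ant2:(2,3)->S->(3,3)
  grid max=4 at (3,3)
Step 4: ant0:(1,1)->N->(0,1) | ant1:(1,4)->N->(0,4) | ant2:(3,3)->N->(2,3)
  grid max=3 at (3,3)
Step 5: ant0:(0,1)->E->(0,2) | ant1:(0,4)->S->(1,4) | ant2:(2,3)->S->(3,3)
  grid max=4 at (3,3)

(0,2) (1,4) (3,3)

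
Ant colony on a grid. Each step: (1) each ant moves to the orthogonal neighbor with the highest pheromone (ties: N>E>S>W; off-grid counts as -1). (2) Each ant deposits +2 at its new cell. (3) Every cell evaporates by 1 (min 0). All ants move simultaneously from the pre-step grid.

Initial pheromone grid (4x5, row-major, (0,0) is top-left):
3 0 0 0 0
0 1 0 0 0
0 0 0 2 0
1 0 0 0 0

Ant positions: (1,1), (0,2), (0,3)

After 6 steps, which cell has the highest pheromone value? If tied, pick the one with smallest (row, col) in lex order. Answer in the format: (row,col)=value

Step 1: ant0:(1,1)->N->(0,1) | ant1:(0,2)->E->(0,3) | ant2:(0,3)->E->(0,4)
  grid max=2 at (0,0)
Step 2: ant0:(0,1)->W->(0,0) | ant1:(0,3)->E->(0,4) | ant2:(0,4)->W->(0,3)
  grid max=3 at (0,0)
Step 3: ant0:(0,0)->E->(0,1) | ant1:(0,4)->W->(0,3) | ant2:(0,3)->E->(0,4)
  grid max=3 at (0,3)
Step 4: ant0:(0,1)->W->(0,0) | ant1:(0,3)->E->(0,4) | ant2:(0,4)->W->(0,3)
  grid max=4 at (0,3)
Step 5: ant0:(0,0)->E->(0,1) | ant1:(0,4)->W->(0,3) | ant2:(0,3)->E->(0,4)
  grid max=5 at (0,3)
Step 6: ant0:(0,1)->W->(0,0) | ant1:(0,3)->E->(0,4) | ant2:(0,4)->W->(0,3)
  grid max=6 at (0,3)
Final grid:
  3 0 0 6 6
  0 0 0 0 0
  0 0 0 0 0
  0 0 0 0 0
Max pheromone 6 at (0,3)

Answer: (0,3)=6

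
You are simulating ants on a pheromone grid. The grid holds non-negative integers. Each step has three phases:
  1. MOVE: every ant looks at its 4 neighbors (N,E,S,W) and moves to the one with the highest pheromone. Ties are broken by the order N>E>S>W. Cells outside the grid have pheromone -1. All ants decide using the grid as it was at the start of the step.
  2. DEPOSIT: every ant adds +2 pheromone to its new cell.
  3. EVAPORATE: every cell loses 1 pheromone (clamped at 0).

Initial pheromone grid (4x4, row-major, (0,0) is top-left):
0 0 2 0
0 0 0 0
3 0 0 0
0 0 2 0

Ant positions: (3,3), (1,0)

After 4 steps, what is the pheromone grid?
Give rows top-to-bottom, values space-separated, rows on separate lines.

After step 1: ants at (3,2),(2,0)
  0 0 1 0
  0 0 0 0
  4 0 0 0
  0 0 3 0
After step 2: ants at (2,2),(1,0)
  0 0 0 0
  1 0 0 0
  3 0 1 0
  0 0 2 0
After step 3: ants at (3,2),(2,0)
  0 0 0 0
  0 0 0 0
  4 0 0 0
  0 0 3 0
After step 4: ants at (2,2),(1,0)
  0 0 0 0
  1 0 0 0
  3 0 1 0
  0 0 2 0

0 0 0 0
1 0 0 0
3 0 1 0
0 0 2 0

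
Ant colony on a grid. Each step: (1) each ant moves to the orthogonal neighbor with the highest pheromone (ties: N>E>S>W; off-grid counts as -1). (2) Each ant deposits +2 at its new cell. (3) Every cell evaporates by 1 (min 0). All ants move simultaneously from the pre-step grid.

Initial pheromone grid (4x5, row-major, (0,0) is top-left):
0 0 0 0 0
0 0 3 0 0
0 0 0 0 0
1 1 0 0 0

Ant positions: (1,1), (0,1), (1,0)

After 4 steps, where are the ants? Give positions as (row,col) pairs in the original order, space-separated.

Step 1: ant0:(1,1)->E->(1,2) | ant1:(0,1)->E->(0,2) | ant2:(1,0)->N->(0,0)
  grid max=4 at (1,2)
Step 2: ant0:(1,2)->N->(0,2) | ant1:(0,2)->S->(1,2) | ant2:(0,0)->E->(0,1)
  grid max=5 at (1,2)
Step 3: ant0:(0,2)->S->(1,2) | ant1:(1,2)->N->(0,2) | ant2:(0,1)->E->(0,2)
  grid max=6 at (1,2)
Step 4: ant0:(1,2)->N->(0,2) | ant1:(0,2)->S->(1,2) | ant2:(0,2)->S->(1,2)
  grid max=9 at (1,2)

(0,2) (1,2) (1,2)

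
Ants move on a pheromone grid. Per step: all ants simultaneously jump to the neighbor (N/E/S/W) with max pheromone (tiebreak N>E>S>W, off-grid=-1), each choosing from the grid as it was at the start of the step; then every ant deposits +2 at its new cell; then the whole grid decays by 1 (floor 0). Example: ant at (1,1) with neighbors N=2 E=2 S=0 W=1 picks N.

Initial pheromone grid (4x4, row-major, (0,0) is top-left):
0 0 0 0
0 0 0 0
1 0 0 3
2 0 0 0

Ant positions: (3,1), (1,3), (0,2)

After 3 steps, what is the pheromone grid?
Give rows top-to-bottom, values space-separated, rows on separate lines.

After step 1: ants at (3,0),(2,3),(0,3)
  0 0 0 1
  0 0 0 0
  0 0 0 4
  3 0 0 0
After step 2: ants at (2,0),(1,3),(1,3)
  0 0 0 0
  0 0 0 3
  1 0 0 3
  2 0 0 0
After step 3: ants at (3,0),(2,3),(2,3)
  0 0 0 0
  0 0 0 2
  0 0 0 6
  3 0 0 0

0 0 0 0
0 0 0 2
0 0 0 6
3 0 0 0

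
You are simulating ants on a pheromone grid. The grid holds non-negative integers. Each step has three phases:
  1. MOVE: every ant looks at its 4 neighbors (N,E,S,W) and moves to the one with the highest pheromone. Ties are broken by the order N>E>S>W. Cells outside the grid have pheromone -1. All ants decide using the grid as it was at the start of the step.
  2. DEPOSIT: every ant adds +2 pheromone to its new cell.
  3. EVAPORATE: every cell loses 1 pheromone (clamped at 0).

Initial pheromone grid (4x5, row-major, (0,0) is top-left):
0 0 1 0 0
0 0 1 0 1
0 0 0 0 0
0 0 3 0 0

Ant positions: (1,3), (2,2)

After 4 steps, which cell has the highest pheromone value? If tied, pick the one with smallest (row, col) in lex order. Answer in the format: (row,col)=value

Answer: (3,2)=3

Derivation:
Step 1: ant0:(1,3)->E->(1,4) | ant1:(2,2)->S->(3,2)
  grid max=4 at (3,2)
Step 2: ant0:(1,4)->N->(0,4) | ant1:(3,2)->N->(2,2)
  grid max=3 at (3,2)
Step 3: ant0:(0,4)->S->(1,4) | ant1:(2,2)->S->(3,2)
  grid max=4 at (3,2)
Step 4: ant0:(1,4)->N->(0,4) | ant1:(3,2)->N->(2,2)
  grid max=3 at (3,2)
Final grid:
  0 0 0 0 1
  0 0 0 0 1
  0 0 1 0 0
  0 0 3 0 0
Max pheromone 3 at (3,2)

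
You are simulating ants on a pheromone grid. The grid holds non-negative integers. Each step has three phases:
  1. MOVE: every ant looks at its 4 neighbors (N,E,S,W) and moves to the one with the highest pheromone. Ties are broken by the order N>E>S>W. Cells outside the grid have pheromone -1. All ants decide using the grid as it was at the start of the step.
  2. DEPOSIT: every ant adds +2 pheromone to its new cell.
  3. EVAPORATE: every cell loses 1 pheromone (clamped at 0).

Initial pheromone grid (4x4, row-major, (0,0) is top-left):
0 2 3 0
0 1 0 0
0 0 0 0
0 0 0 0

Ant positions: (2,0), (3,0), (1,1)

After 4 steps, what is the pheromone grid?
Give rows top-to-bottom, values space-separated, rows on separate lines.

After step 1: ants at (1,0),(2,0),(0,1)
  0 3 2 0
  1 0 0 0
  1 0 0 0
  0 0 0 0
After step 2: ants at (2,0),(1,0),(0,2)
  0 2 3 0
  2 0 0 0
  2 0 0 0
  0 0 0 0
After step 3: ants at (1,0),(2,0),(0,1)
  0 3 2 0
  3 0 0 0
  3 0 0 0
  0 0 0 0
After step 4: ants at (2,0),(1,0),(0,2)
  0 2 3 0
  4 0 0 0
  4 0 0 0
  0 0 0 0

0 2 3 0
4 0 0 0
4 0 0 0
0 0 0 0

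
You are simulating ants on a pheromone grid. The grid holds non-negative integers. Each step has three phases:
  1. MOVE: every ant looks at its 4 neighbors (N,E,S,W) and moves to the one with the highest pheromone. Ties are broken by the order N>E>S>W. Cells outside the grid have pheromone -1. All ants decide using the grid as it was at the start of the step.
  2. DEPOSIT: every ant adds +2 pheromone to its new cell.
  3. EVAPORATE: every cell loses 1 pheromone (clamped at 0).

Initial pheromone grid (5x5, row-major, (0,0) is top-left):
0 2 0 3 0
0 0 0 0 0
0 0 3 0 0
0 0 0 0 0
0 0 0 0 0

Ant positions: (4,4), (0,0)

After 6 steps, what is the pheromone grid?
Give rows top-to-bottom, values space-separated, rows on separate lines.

After step 1: ants at (3,4),(0,1)
  0 3 0 2 0
  0 0 0 0 0
  0 0 2 0 0
  0 0 0 0 1
  0 0 0 0 0
After step 2: ants at (2,4),(0,2)
  0 2 1 1 0
  0 0 0 0 0
  0 0 1 0 1
  0 0 0 0 0
  0 0 0 0 0
After step 3: ants at (1,4),(0,1)
  0 3 0 0 0
  0 0 0 0 1
  0 0 0 0 0
  0 0 0 0 0
  0 0 0 0 0
After step 4: ants at (0,4),(0,2)
  0 2 1 0 1
  0 0 0 0 0
  0 0 0 0 0
  0 0 0 0 0
  0 0 0 0 0
After step 5: ants at (1,4),(0,1)
  0 3 0 0 0
  0 0 0 0 1
  0 0 0 0 0
  0 0 0 0 0
  0 0 0 0 0
After step 6: ants at (0,4),(0,2)
  0 2 1 0 1
  0 0 0 0 0
  0 0 0 0 0
  0 0 0 0 0
  0 0 0 0 0

0 2 1 0 1
0 0 0 0 0
0 0 0 0 0
0 0 0 0 0
0 0 0 0 0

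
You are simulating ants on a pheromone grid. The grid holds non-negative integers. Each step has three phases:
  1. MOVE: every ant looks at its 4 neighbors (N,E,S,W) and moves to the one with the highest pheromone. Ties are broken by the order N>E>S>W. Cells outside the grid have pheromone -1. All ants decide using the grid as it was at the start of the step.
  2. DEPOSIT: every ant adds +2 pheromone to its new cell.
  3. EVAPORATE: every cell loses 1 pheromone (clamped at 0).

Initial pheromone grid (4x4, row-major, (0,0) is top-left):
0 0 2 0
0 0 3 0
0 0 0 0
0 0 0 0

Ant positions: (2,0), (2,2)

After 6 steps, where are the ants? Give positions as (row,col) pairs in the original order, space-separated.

Step 1: ant0:(2,0)->N->(1,0) | ant1:(2,2)->N->(1,2)
  grid max=4 at (1,2)
Step 2: ant0:(1,0)->N->(0,0) | ant1:(1,2)->N->(0,2)
  grid max=3 at (1,2)
Step 3: ant0:(0,0)->E->(0,1) | ant1:(0,2)->S->(1,2)
  grid max=4 at (1,2)
Step 4: ant0:(0,1)->E->(0,2) | ant1:(1,2)->N->(0,2)
  grid max=4 at (0,2)
Step 5: ant0:(0,2)->S->(1,2) | ant1:(0,2)->S->(1,2)
  grid max=6 at (1,2)
Step 6: ant0:(1,2)->N->(0,2) | ant1:(1,2)->N->(0,2)
  grid max=6 at (0,2)

(0,2) (0,2)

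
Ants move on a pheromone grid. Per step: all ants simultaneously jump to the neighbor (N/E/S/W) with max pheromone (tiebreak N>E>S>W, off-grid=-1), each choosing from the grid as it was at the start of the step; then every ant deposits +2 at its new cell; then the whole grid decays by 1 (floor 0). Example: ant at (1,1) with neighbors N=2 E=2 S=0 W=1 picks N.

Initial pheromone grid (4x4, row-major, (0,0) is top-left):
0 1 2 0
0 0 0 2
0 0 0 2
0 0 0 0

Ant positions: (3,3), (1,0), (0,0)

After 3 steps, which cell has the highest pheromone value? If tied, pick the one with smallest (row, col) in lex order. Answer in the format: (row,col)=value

Answer: (0,1)=4

Derivation:
Step 1: ant0:(3,3)->N->(2,3) | ant1:(1,0)->N->(0,0) | ant2:(0,0)->E->(0,1)
  grid max=3 at (2,3)
Step 2: ant0:(2,3)->N->(1,3) | ant1:(0,0)->E->(0,1) | ant2:(0,1)->E->(0,2)
  grid max=3 at (0,1)
Step 3: ant0:(1,3)->S->(2,3) | ant1:(0,1)->E->(0,2) | ant2:(0,2)->W->(0,1)
  grid max=4 at (0,1)
Final grid:
  0 4 3 0
  0 0 0 1
  0 0 0 3
  0 0 0 0
Max pheromone 4 at (0,1)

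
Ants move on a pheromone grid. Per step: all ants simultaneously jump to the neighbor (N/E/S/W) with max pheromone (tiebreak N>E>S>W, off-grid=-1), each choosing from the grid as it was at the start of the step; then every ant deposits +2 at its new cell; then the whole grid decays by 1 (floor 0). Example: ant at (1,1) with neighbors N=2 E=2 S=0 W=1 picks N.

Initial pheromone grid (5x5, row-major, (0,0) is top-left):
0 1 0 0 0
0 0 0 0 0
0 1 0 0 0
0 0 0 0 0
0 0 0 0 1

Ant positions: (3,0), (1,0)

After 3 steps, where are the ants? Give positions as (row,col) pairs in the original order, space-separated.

Step 1: ant0:(3,0)->N->(2,0) | ant1:(1,0)->N->(0,0)
  grid max=1 at (0,0)
Step 2: ant0:(2,0)->N->(1,0) | ant1:(0,0)->E->(0,1)
  grid max=1 at (0,1)
Step 3: ant0:(1,0)->N->(0,0) | ant1:(0,1)->E->(0,2)
  grid max=1 at (0,0)

(0,0) (0,2)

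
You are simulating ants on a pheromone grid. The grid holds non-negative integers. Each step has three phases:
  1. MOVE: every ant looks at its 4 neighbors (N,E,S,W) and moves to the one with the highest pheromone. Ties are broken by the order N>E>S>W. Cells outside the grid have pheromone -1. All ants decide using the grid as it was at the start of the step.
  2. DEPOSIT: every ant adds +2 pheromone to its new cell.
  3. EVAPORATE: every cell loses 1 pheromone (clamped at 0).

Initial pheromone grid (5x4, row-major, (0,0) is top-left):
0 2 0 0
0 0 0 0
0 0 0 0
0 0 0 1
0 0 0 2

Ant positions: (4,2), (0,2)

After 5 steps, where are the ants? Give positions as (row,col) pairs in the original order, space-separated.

Step 1: ant0:(4,2)->E->(4,3) | ant1:(0,2)->W->(0,1)
  grid max=3 at (0,1)
Step 2: ant0:(4,3)->N->(3,3) | ant1:(0,1)->E->(0,2)
  grid max=2 at (0,1)
Step 3: ant0:(3,3)->S->(4,3) | ant1:(0,2)->W->(0,1)
  grid max=3 at (0,1)
Step 4: ant0:(4,3)->N->(3,3) | ant1:(0,1)->E->(0,2)
  grid max=2 at (0,1)
Step 5: ant0:(3,3)->S->(4,3) | ant1:(0,2)->W->(0,1)
  grid max=3 at (0,1)

(4,3) (0,1)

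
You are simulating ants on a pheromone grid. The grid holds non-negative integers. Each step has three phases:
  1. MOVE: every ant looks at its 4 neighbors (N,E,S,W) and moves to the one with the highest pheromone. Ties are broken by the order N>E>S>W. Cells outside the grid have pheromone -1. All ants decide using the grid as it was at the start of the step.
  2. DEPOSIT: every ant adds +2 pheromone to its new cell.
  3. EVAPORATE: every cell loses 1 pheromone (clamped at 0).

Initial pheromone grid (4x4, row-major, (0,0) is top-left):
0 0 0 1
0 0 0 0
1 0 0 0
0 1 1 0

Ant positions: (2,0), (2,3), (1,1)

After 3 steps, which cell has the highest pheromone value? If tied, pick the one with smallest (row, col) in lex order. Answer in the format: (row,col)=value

Answer: (0,2)=2

Derivation:
Step 1: ant0:(2,0)->N->(1,0) | ant1:(2,3)->N->(1,3) | ant2:(1,1)->N->(0,1)
  grid max=1 at (0,1)
Step 2: ant0:(1,0)->N->(0,0) | ant1:(1,3)->N->(0,3) | ant2:(0,1)->E->(0,2)
  grid max=1 at (0,0)
Step 3: ant0:(0,0)->E->(0,1) | ant1:(0,3)->W->(0,2) | ant2:(0,2)->E->(0,3)
  grid max=2 at (0,2)
Final grid:
  0 1 2 2
  0 0 0 0
  0 0 0 0
  0 0 0 0
Max pheromone 2 at (0,2)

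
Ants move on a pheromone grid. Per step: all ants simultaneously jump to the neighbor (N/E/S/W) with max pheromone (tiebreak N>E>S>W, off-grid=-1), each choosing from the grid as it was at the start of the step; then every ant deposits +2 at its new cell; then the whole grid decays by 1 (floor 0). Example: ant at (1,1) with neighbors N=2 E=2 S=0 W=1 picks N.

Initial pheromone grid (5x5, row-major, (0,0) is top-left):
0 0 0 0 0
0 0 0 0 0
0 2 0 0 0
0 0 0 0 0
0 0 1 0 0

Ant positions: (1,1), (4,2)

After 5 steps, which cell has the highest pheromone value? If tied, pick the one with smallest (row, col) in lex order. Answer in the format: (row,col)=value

Answer: (2,1)=7

Derivation:
Step 1: ant0:(1,1)->S->(2,1) | ant1:(4,2)->N->(3,2)
  grid max=3 at (2,1)
Step 2: ant0:(2,1)->N->(1,1) | ant1:(3,2)->N->(2,2)
  grid max=2 at (2,1)
Step 3: ant0:(1,1)->S->(2,1) | ant1:(2,2)->W->(2,1)
  grid max=5 at (2,1)
Step 4: ant0:(2,1)->N->(1,1) | ant1:(2,1)->N->(1,1)
  grid max=4 at (2,1)
Step 5: ant0:(1,1)->S->(2,1) | ant1:(1,1)->S->(2,1)
  grid max=7 at (2,1)
Final grid:
  0 0 0 0 0
  0 2 0 0 0
  0 7 0 0 0
  0 0 0 0 0
  0 0 0 0 0
Max pheromone 7 at (2,1)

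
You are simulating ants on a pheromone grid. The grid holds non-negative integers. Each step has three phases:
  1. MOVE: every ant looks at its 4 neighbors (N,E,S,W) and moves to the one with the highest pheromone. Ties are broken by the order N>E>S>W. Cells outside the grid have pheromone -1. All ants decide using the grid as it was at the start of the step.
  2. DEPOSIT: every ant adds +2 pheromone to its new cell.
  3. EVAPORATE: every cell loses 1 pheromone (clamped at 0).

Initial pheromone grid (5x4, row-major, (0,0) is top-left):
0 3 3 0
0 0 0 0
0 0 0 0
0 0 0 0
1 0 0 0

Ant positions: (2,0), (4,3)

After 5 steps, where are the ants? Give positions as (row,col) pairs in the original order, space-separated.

Step 1: ant0:(2,0)->N->(1,0) | ant1:(4,3)->N->(3,3)
  grid max=2 at (0,1)
Step 2: ant0:(1,0)->N->(0,0) | ant1:(3,3)->N->(2,3)
  grid max=1 at (0,0)
Step 3: ant0:(0,0)->E->(0,1) | ant1:(2,3)->N->(1,3)
  grid max=2 at (0,1)
Step 4: ant0:(0,1)->E->(0,2) | ant1:(1,3)->N->(0,3)
  grid max=1 at (0,1)
Step 5: ant0:(0,2)->E->(0,3) | ant1:(0,3)->W->(0,2)
  grid max=2 at (0,2)

(0,3) (0,2)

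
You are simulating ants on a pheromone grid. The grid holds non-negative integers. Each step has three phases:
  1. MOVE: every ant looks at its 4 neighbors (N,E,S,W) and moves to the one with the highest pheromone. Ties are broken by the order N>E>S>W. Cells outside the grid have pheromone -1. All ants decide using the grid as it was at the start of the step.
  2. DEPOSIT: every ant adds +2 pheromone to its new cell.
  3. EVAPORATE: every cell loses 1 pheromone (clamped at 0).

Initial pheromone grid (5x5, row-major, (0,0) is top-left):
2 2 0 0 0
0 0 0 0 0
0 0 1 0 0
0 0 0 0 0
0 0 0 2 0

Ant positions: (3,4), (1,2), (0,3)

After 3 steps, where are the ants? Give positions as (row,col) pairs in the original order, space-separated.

Step 1: ant0:(3,4)->N->(2,4) | ant1:(1,2)->S->(2,2) | ant2:(0,3)->E->(0,4)
  grid max=2 at (2,2)
Step 2: ant0:(2,4)->N->(1,4) | ant1:(2,2)->N->(1,2) | ant2:(0,4)->S->(1,4)
  grid max=3 at (1,4)
Step 3: ant0:(1,4)->N->(0,4) | ant1:(1,2)->S->(2,2) | ant2:(1,4)->N->(0,4)
  grid max=3 at (0,4)

(0,4) (2,2) (0,4)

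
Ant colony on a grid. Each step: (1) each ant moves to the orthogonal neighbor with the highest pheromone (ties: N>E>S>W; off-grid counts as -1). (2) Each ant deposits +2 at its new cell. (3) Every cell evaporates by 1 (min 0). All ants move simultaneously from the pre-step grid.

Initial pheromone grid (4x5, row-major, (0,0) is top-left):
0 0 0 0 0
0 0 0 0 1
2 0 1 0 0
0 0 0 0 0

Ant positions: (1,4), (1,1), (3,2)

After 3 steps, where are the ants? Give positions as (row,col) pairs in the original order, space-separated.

Step 1: ant0:(1,4)->N->(0,4) | ant1:(1,1)->N->(0,1) | ant2:(3,2)->N->(2,2)
  grid max=2 at (2,2)
Step 2: ant0:(0,4)->S->(1,4) | ant1:(0,1)->E->(0,2) | ant2:(2,2)->N->(1,2)
  grid max=1 at (0,2)
Step 3: ant0:(1,4)->N->(0,4) | ant1:(0,2)->S->(1,2) | ant2:(1,2)->N->(0,2)
  grid max=2 at (0,2)

(0,4) (1,2) (0,2)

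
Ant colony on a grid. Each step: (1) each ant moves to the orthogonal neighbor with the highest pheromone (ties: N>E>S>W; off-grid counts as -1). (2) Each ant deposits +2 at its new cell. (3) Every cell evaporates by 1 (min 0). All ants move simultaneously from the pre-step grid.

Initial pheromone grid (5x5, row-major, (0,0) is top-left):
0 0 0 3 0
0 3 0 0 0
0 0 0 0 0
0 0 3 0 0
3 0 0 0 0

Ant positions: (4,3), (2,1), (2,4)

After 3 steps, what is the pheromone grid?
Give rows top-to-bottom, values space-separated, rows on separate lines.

After step 1: ants at (3,3),(1,1),(1,4)
  0 0 0 2 0
  0 4 0 0 1
  0 0 0 0 0
  0 0 2 1 0
  2 0 0 0 0
After step 2: ants at (3,2),(0,1),(0,4)
  0 1 0 1 1
  0 3 0 0 0
  0 0 0 0 0
  0 0 3 0 0
  1 0 0 0 0
After step 3: ants at (2,2),(1,1),(0,3)
  0 0 0 2 0
  0 4 0 0 0
  0 0 1 0 0
  0 0 2 0 0
  0 0 0 0 0

0 0 0 2 0
0 4 0 0 0
0 0 1 0 0
0 0 2 0 0
0 0 0 0 0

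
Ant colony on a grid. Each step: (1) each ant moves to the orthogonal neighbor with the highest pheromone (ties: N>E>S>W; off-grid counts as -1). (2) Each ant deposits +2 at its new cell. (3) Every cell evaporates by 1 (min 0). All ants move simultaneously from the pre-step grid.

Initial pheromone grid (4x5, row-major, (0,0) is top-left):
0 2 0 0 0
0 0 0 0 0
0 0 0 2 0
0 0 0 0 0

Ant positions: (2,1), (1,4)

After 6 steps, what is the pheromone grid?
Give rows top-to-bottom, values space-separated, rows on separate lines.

After step 1: ants at (1,1),(0,4)
  0 1 0 0 1
  0 1 0 0 0
  0 0 0 1 0
  0 0 0 0 0
After step 2: ants at (0,1),(1,4)
  0 2 0 0 0
  0 0 0 0 1
  0 0 0 0 0
  0 0 0 0 0
After step 3: ants at (0,2),(0,4)
  0 1 1 0 1
  0 0 0 0 0
  0 0 0 0 0
  0 0 0 0 0
After step 4: ants at (0,1),(1,4)
  0 2 0 0 0
  0 0 0 0 1
  0 0 0 0 0
  0 0 0 0 0
After step 5: ants at (0,2),(0,4)
  0 1 1 0 1
  0 0 0 0 0
  0 0 0 0 0
  0 0 0 0 0
After step 6: ants at (0,1),(1,4)
  0 2 0 0 0
  0 0 0 0 1
  0 0 0 0 0
  0 0 0 0 0

0 2 0 0 0
0 0 0 0 1
0 0 0 0 0
0 0 0 0 0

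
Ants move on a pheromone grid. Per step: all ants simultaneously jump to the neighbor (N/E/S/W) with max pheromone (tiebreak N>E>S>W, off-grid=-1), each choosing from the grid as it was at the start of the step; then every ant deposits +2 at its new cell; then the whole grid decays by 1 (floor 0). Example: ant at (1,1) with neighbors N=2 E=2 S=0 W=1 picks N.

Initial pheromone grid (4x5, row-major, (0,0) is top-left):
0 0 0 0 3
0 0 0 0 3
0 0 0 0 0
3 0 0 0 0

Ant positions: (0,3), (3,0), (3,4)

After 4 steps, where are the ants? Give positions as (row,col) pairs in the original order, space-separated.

Step 1: ant0:(0,3)->E->(0,4) | ant1:(3,0)->N->(2,0) | ant2:(3,4)->N->(2,4)
  grid max=4 at (0,4)
Step 2: ant0:(0,4)->S->(1,4) | ant1:(2,0)->S->(3,0) | ant2:(2,4)->N->(1,4)
  grid max=5 at (1,4)
Step 3: ant0:(1,4)->N->(0,4) | ant1:(3,0)->N->(2,0) | ant2:(1,4)->N->(0,4)
  grid max=6 at (0,4)
Step 4: ant0:(0,4)->S->(1,4) | ant1:(2,0)->S->(3,0) | ant2:(0,4)->S->(1,4)
  grid max=7 at (1,4)

(1,4) (3,0) (1,4)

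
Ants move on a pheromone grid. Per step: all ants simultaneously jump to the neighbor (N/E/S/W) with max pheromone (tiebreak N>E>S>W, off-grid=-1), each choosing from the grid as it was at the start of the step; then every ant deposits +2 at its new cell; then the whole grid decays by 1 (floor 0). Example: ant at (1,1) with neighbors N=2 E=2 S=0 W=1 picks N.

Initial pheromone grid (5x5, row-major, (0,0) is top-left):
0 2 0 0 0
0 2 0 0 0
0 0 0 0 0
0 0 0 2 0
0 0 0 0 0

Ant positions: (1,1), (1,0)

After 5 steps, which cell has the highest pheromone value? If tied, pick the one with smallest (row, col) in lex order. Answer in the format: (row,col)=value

Step 1: ant0:(1,1)->N->(0,1) | ant1:(1,0)->E->(1,1)
  grid max=3 at (0,1)
Step 2: ant0:(0,1)->S->(1,1) | ant1:(1,1)->N->(0,1)
  grid max=4 at (0,1)
Step 3: ant0:(1,1)->N->(0,1) | ant1:(0,1)->S->(1,1)
  grid max=5 at (0,1)
Step 4: ant0:(0,1)->S->(1,1) | ant1:(1,1)->N->(0,1)
  grid max=6 at (0,1)
Step 5: ant0:(1,1)->N->(0,1) | ant1:(0,1)->S->(1,1)
  grid max=7 at (0,1)
Final grid:
  0 7 0 0 0
  0 7 0 0 0
  0 0 0 0 0
  0 0 0 0 0
  0 0 0 0 0
Max pheromone 7 at (0,1)

Answer: (0,1)=7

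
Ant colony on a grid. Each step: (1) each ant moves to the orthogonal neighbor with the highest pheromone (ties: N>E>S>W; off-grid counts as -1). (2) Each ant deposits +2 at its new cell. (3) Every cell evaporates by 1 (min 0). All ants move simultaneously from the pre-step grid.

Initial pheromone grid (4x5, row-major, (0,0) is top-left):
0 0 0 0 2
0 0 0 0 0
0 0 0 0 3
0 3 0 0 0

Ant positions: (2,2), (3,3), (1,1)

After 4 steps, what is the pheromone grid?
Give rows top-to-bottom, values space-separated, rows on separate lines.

After step 1: ants at (1,2),(2,3),(0,1)
  0 1 0 0 1
  0 0 1 0 0
  0 0 0 1 2
  0 2 0 0 0
After step 2: ants at (0,2),(2,4),(0,2)
  0 0 3 0 0
  0 0 0 0 0
  0 0 0 0 3
  0 1 0 0 0
After step 3: ants at (0,3),(1,4),(0,3)
  0 0 2 3 0
  0 0 0 0 1
  0 0 0 0 2
  0 0 0 0 0
After step 4: ants at (0,2),(2,4),(0,2)
  0 0 5 2 0
  0 0 0 0 0
  0 0 0 0 3
  0 0 0 0 0

0 0 5 2 0
0 0 0 0 0
0 0 0 0 3
0 0 0 0 0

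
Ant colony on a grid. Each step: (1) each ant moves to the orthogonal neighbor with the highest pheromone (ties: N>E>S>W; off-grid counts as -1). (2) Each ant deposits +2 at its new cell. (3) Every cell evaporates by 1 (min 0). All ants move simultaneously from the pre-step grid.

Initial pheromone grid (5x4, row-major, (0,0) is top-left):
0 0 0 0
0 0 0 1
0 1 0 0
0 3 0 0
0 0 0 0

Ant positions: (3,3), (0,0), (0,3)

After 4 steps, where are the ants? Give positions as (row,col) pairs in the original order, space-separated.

Step 1: ant0:(3,3)->N->(2,3) | ant1:(0,0)->E->(0,1) | ant2:(0,3)->S->(1,3)
  grid max=2 at (1,3)
Step 2: ant0:(2,3)->N->(1,3) | ant1:(0,1)->E->(0,2) | ant2:(1,3)->S->(2,3)
  grid max=3 at (1,3)
Step 3: ant0:(1,3)->S->(2,3) | ant1:(0,2)->E->(0,3) | ant2:(2,3)->N->(1,3)
  grid max=4 at (1,3)
Step 4: ant0:(2,3)->N->(1,3) | ant1:(0,3)->S->(1,3) | ant2:(1,3)->S->(2,3)
  grid max=7 at (1,3)

(1,3) (1,3) (2,3)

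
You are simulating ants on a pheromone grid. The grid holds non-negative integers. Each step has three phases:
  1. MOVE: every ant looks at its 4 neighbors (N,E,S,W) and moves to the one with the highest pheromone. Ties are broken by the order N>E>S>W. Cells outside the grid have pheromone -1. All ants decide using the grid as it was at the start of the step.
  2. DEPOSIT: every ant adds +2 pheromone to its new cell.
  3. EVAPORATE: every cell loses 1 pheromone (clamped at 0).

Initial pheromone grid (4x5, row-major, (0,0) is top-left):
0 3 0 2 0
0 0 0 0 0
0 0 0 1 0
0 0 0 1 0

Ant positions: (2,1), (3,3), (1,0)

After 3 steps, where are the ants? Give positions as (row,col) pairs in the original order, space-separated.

Step 1: ant0:(2,1)->N->(1,1) | ant1:(3,3)->N->(2,3) | ant2:(1,0)->N->(0,0)
  grid max=2 at (0,1)
Step 2: ant0:(1,1)->N->(0,1) | ant1:(2,3)->N->(1,3) | ant2:(0,0)->E->(0,1)
  grid max=5 at (0,1)
Step 3: ant0:(0,1)->E->(0,2) | ant1:(1,3)->S->(2,3) | ant2:(0,1)->E->(0,2)
  grid max=4 at (0,1)

(0,2) (2,3) (0,2)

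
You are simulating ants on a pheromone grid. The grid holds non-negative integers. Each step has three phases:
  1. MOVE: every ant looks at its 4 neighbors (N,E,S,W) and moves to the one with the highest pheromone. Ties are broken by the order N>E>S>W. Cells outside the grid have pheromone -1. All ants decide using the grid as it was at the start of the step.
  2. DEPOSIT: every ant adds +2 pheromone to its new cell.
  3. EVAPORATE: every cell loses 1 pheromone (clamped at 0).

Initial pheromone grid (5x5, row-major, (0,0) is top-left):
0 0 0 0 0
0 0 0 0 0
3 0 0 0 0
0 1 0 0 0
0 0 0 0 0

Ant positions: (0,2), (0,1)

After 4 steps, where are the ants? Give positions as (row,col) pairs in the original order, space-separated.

Step 1: ant0:(0,2)->E->(0,3) | ant1:(0,1)->E->(0,2)
  grid max=2 at (2,0)
Step 2: ant0:(0,3)->W->(0,2) | ant1:(0,2)->E->(0,3)
  grid max=2 at (0,2)
Step 3: ant0:(0,2)->E->(0,3) | ant1:(0,3)->W->(0,2)
  grid max=3 at (0,2)
Step 4: ant0:(0,3)->W->(0,2) | ant1:(0,2)->E->(0,3)
  grid max=4 at (0,2)

(0,2) (0,3)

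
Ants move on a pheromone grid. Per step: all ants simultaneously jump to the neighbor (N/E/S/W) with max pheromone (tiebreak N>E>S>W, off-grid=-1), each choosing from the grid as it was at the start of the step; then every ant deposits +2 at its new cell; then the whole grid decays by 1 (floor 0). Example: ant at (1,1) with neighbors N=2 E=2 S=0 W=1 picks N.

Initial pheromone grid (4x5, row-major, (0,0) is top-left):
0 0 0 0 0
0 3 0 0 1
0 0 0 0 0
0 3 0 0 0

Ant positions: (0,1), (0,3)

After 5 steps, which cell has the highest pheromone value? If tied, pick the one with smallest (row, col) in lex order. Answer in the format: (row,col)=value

Answer: (1,1)=4

Derivation:
Step 1: ant0:(0,1)->S->(1,1) | ant1:(0,3)->E->(0,4)
  grid max=4 at (1,1)
Step 2: ant0:(1,1)->N->(0,1) | ant1:(0,4)->S->(1,4)
  grid max=3 at (1,1)
Step 3: ant0:(0,1)->S->(1,1) | ant1:(1,4)->N->(0,4)
  grid max=4 at (1,1)
Step 4: ant0:(1,1)->N->(0,1) | ant1:(0,4)->S->(1,4)
  grid max=3 at (1,1)
Step 5: ant0:(0,1)->S->(1,1) | ant1:(1,4)->N->(0,4)
  grid max=4 at (1,1)
Final grid:
  0 0 0 0 1
  0 4 0 0 0
  0 0 0 0 0
  0 0 0 0 0
Max pheromone 4 at (1,1)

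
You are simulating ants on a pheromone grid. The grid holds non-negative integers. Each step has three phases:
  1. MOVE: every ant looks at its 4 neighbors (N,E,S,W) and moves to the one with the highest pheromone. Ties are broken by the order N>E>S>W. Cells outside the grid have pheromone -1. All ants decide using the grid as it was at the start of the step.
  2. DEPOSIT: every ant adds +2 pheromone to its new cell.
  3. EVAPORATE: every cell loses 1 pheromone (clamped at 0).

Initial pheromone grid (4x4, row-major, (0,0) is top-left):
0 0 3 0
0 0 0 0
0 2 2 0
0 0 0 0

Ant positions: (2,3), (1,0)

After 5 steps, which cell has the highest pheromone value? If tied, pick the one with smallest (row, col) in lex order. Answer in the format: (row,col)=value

Answer: (2,2)=3

Derivation:
Step 1: ant0:(2,3)->W->(2,2) | ant1:(1,0)->N->(0,0)
  grid max=3 at (2,2)
Step 2: ant0:(2,2)->W->(2,1) | ant1:(0,0)->E->(0,1)
  grid max=2 at (2,1)
Step 3: ant0:(2,1)->E->(2,2) | ant1:(0,1)->E->(0,2)
  grid max=3 at (2,2)
Step 4: ant0:(2,2)->W->(2,1) | ant1:(0,2)->E->(0,3)
  grid max=2 at (2,1)
Step 5: ant0:(2,1)->E->(2,2) | ant1:(0,3)->W->(0,2)
  grid max=3 at (2,2)
Final grid:
  0 0 2 0
  0 0 0 0
  0 1 3 0
  0 0 0 0
Max pheromone 3 at (2,2)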